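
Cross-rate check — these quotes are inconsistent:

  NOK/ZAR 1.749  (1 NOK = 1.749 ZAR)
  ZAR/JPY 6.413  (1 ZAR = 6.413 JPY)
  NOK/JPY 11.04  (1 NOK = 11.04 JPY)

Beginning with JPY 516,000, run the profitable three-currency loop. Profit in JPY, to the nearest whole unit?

Profitable loop is JPY → NOK → ZAR → JPY:
JPY 516,000 ÷ 11.04 = NOK 46,739.13
NOK 46,739.13 × 1.749 = ZAR 81,746.74
ZAR 81,746.74 × 6.413 = JPY 524,242
Profit = JPY 524,242 − JPY 516,000

Profit: JPY 8,242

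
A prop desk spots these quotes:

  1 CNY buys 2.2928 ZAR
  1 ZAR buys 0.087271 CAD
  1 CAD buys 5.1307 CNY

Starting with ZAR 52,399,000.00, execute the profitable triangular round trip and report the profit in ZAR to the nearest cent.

Profitable loop is ZAR → CAD → CNY → ZAR:
ZAR 52,399,000.00 × 0.087271 = CAD 4,572,913.13
CAD 4,572,913.13 × 5.1307 = CNY 23,462,245.39
CNY 23,462,245.39 × 2.2928 = ZAR 53,794,236.23
Profit = ZAR 53,794,236.23 − ZAR 52,399,000.00

Profit: ZAR 1,395,236.23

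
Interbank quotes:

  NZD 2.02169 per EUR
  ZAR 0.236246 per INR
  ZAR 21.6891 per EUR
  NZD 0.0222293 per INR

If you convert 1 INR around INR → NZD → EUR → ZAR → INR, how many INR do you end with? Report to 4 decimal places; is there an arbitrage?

1.0095 (arbitrage exists)

Around INR → NZD → EUR → ZAR → INR: 1 × 0.0222293 ÷ 2.02169 × 21.6891 ÷ 0.236246 = 1.009458
Product > 1; profitable direction is INR → NZD → EUR → ZAR → INR.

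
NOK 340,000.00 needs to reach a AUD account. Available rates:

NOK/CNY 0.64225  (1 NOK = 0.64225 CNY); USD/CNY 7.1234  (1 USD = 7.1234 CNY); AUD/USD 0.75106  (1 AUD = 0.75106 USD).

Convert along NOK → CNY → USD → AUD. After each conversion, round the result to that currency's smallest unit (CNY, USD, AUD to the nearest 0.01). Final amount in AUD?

NOK 340,000.00 × 0.64225 = CNY 218,365.00
CNY 218,365.00 ÷ 7.1234 = USD 30,654.60
USD 30,654.60 ÷ 0.75106 = AUD 40,815.11

AUD 40,815.11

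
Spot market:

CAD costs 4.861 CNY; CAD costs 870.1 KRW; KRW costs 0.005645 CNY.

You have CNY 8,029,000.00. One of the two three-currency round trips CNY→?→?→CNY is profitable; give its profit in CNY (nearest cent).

Profit: CNY 83,766.04

Profitable loop is CNY → CAD → KRW → CNY:
CNY 8,029,000.00 ÷ 4.861 = CAD 1,651,717.75
CAD 1,651,717.75 × 870.1 = KRW 1,437,159,617
KRW 1,437,159,617 × 0.005645 = CNY 8,112,766.04
Profit = CNY 8,112,766.04 − CNY 8,029,000.00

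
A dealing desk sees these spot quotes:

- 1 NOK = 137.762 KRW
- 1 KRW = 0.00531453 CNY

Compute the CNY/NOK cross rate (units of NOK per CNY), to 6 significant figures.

CNY/NOK = 1.36586

1 CNY ÷ 0.00531453 = 188.163 KRW
188.163 KRW ÷ 137.762 = 1.36586 NOK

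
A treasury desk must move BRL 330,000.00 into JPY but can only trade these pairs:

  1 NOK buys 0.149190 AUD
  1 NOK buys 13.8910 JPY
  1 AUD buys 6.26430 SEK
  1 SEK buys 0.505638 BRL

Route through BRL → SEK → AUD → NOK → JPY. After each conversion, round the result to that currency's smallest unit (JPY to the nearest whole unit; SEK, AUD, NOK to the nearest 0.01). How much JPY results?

JPY 9,700,531

BRL 330,000.00 ÷ 0.505638 = SEK 652,640.82
SEK 652,640.82 ÷ 6.26430 = AUD 104,184.16
AUD 104,184.16 ÷ 0.149190 = NOK 698,332.06
NOK 698,332.06 × 13.8910 = JPY 9,700,531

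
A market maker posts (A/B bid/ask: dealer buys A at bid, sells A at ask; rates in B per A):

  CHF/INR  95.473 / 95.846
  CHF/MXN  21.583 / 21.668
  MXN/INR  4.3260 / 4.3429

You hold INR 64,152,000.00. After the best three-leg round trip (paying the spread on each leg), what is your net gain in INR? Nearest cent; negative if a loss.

Net profit: INR 934,679.15

Best loop INR → MXN → CHF → INR:
INR 64,152,000.00 ÷ 4.3429 (buy MXN at ask) = MXN 14,771,696.33
MXN 14,771,696.33 ÷ 21.668 (buy CHF at ask) = CHF 681,728.65
CHF 681,728.65 × 95.473 (sell CHF at bid) = INR 65,086,679.15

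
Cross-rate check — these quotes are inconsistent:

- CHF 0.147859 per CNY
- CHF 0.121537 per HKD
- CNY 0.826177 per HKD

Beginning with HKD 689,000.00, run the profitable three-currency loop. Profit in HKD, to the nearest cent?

Profitable loop is HKD → CNY → CHF → HKD:
HKD 689,000.00 × 0.826177 = CNY 569,235.95
CNY 569,235.95 × 0.147859 = CHF 84,166.66
CHF 84,166.66 ÷ 0.121537 = HKD 692,518.81
Profit = HKD 692,518.81 − HKD 689,000.00

Profit: HKD 3,518.81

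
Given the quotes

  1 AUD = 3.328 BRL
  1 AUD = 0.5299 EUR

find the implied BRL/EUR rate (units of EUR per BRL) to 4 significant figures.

BRL/EUR = 0.1592

1 BRL ÷ 3.328 = 0.300481 AUD
0.300481 AUD × 0.5299 = 0.159225 EUR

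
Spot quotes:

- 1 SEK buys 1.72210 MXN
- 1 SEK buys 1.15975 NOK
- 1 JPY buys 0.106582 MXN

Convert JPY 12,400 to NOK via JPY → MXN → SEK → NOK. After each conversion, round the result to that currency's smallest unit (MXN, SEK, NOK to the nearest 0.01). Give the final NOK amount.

NOK 890.05

JPY 12,400 × 0.106582 = MXN 1,321.62
MXN 1,321.62 ÷ 1.72210 = SEK 767.45
SEK 767.45 × 1.15975 = NOK 890.05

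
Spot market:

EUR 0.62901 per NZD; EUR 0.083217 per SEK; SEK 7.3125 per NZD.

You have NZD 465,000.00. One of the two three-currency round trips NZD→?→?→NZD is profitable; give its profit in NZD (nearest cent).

Profitable loop is NZD → EUR → SEK → NZD:
NZD 465,000.00 × 0.62901 = EUR 292,489.65
EUR 292,489.65 ÷ 0.083217 = SEK 3,514,782.44
SEK 3,514,782.44 ÷ 7.3125 = NZD 480,654.01
Profit = NZD 480,654.01 − NZD 465,000.00

Profit: NZD 15,654.01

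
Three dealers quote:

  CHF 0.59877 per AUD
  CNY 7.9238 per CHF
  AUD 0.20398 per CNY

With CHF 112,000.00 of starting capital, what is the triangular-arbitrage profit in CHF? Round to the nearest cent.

Profitable loop is CHF → AUD → CNY → CHF:
CHF 112,000.00 ÷ 0.59877 = AUD 187,050.12
AUD 187,050.12 ÷ 0.20398 = CNY 917,002.25
CNY 917,002.25 ÷ 7.9238 = CHF 115,727.59
Profit = CHF 115,727.59 − CHF 112,000.00

Profit: CHF 3,727.59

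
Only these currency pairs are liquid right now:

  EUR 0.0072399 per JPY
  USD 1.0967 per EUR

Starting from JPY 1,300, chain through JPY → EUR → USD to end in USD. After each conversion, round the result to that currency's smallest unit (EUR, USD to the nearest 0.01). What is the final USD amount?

USD 10.32

JPY 1,300 × 0.0072399 = EUR 9.41
EUR 9.41 × 1.0967 = USD 10.32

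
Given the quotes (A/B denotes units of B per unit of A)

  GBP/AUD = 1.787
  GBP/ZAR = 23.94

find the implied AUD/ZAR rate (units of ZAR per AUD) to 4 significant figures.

AUD/ZAR = 13.40

1 AUD ÷ 1.787 = 0.559597 GBP
0.559597 GBP × 23.94 = 13.3968 ZAR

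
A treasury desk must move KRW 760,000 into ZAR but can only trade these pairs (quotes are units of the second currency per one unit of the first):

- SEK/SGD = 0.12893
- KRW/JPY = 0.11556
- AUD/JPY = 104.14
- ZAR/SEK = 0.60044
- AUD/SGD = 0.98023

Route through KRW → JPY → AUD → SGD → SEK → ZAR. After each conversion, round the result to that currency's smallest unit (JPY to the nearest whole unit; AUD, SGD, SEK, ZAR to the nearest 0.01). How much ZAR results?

ZAR 10,678.59

KRW 760,000 × 0.11556 = JPY 87,826
JPY 87,826 ÷ 104.14 = AUD 843.35
AUD 843.35 × 0.98023 = SGD 826.68
SGD 826.68 ÷ 0.12893 = SEK 6,411.85
SEK 6,411.85 ÷ 0.60044 = ZAR 10,678.59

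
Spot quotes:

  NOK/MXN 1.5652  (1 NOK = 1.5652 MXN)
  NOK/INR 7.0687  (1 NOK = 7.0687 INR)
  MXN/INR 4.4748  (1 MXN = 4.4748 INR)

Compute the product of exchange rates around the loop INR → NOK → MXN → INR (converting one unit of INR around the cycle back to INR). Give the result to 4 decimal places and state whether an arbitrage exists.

0.9908 (arbitrage exists)

Around INR → NOK → MXN → INR: 1 ÷ 7.0687 × 1.5652 × 4.4748 = 0.990841
Product < 1; profitable direction is INR → MXN → NOK → INR.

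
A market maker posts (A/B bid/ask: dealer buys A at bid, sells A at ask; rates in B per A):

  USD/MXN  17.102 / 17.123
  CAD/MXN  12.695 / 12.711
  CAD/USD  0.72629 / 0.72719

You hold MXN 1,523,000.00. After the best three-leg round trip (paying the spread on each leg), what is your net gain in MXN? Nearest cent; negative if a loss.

Best loop MXN → USD → CAD → MXN:
MXN 1,523,000.00 ÷ 17.123 (buy USD at ask) = USD 88,944.69
USD 88,944.69 ÷ 0.72719 (buy CAD at ask) = CAD 122,312.87
CAD 122,312.87 × 12.695 (sell CAD at bid) = MXN 1,552,761.86

Net profit: MXN 29,761.86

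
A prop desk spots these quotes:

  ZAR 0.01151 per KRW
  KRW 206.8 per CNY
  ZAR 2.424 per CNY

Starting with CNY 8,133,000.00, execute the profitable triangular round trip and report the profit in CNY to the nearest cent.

Profit: CNY 149,425.34

Profitable loop is CNY → ZAR → KRW → CNY:
CNY 8,133,000.00 × 2.424 = ZAR 19,714,392.00
ZAR 19,714,392.00 ÷ 0.01151 = KRW 1,712,805,560
KRW 1,712,805,560 ÷ 206.8 = CNY 8,282,425.34
Profit = CNY 8,282,425.34 − CNY 8,133,000.00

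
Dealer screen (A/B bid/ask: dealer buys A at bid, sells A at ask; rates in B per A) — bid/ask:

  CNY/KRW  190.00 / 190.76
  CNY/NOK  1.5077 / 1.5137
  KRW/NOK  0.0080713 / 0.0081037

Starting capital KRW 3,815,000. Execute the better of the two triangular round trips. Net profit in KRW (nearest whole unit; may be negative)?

Best loop KRW → NOK → CNY → KRW:
KRW 3,815,000 × 0.0080713 (sell KRW at bid) = NOK 30,792.01
NOK 30,792.01 ÷ 1.5137 (buy CNY at ask) = CNY 20,342.21
CNY 20,342.21 × 190.00 (sell CNY at bid) = KRW 3,865,021

Net profit: KRW 50,021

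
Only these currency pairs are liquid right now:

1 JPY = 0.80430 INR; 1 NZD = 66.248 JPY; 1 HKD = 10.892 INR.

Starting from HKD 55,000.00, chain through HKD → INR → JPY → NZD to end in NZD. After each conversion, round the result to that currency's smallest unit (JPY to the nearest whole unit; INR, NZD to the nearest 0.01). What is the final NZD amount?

NZD 11,242.94

HKD 55,000.00 × 10.892 = INR 599,060.00
INR 599,060.00 ÷ 0.80430 = JPY 744,822
JPY 744,822 ÷ 66.248 = NZD 11,242.94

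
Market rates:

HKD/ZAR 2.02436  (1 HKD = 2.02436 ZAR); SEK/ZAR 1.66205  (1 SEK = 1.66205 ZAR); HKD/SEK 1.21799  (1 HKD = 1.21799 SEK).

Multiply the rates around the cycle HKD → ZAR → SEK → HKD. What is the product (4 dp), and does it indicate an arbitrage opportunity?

1.0000 (no arbitrage)

Around HKD → ZAR → SEK → HKD: 1 × 2.02436 ÷ 1.66205 ÷ 1.21799 = 1.000000
Product ≈ 1 (deviation 0.000%, within rounding noise).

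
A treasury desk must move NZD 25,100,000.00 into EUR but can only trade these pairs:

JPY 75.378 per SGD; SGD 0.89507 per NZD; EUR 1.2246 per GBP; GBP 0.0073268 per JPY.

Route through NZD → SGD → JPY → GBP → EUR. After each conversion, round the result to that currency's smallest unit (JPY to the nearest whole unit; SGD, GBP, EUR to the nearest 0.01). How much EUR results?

EUR 15,194,412.92

NZD 25,100,000.00 × 0.89507 = SGD 22,466,257.00
SGD 22,466,257.00 × 75.378 = JPY 1,693,461,520
JPY 1,693,461,520 × 0.0073268 = GBP 12,407,653.86
GBP 12,407,653.86 × 1.2246 = EUR 15,194,412.92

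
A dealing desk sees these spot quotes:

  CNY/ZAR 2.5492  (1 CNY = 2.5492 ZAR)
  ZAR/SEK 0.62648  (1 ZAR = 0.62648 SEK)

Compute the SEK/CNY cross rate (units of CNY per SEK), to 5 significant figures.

SEK/CNY = 0.62617

1 SEK ÷ 0.62648 = 1.59622 ZAR
1.59622 ZAR ÷ 2.5492 = 0.626165 CNY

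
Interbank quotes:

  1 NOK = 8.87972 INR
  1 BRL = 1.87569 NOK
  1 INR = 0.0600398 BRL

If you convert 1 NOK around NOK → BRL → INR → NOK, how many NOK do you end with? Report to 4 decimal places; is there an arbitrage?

1.0000 (no arbitrage)

Around NOK → BRL → INR → NOK: 1 ÷ 1.87569 ÷ 0.0600398 ÷ 8.87972 = 1.000001
Product ≈ 1 (deviation 0.000%, within rounding noise).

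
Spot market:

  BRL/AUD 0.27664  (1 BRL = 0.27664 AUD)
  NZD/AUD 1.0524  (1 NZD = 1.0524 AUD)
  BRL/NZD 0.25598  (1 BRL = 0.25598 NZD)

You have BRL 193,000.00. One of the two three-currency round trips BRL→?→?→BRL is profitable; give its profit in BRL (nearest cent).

Profitable loop is BRL → AUD → NZD → BRL:
BRL 193,000.00 × 0.27664 = AUD 53,391.52
AUD 53,391.52 ÷ 1.0524 = NZD 50,733.11
NZD 50,733.11 ÷ 0.25598 = BRL 198,191.68
Profit = BRL 198,191.68 − BRL 193,000.00

Profit: BRL 5,191.68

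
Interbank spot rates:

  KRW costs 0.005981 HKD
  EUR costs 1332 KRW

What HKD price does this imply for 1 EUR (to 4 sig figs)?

EUR/HKD = 7.967

1 EUR × 1332 = 1332 KRW
1332 KRW × 0.005981 = 7.96669 HKD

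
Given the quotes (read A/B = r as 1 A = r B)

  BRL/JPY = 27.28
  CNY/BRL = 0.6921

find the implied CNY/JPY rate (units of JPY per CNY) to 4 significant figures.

1 CNY × 0.6921 = 0.6921 BRL
0.6921 BRL × 27.28 = 18.8805 JPY

CNY/JPY = 18.88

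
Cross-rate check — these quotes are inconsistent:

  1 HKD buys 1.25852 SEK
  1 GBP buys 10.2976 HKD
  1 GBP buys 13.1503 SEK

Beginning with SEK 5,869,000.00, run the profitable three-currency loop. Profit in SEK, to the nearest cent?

Profitable loop is SEK → HKD → GBP → SEK:
SEK 5,869,000.00 ÷ 1.25852 = HKD 4,663,414.17
HKD 4,663,414.17 ÷ 10.2976 = GBP 452,864.18
GBP 452,864.18 × 13.1503 = SEK 5,955,299.81
Profit = SEK 5,955,299.81 − SEK 5,869,000.00

Profit: SEK 86,299.81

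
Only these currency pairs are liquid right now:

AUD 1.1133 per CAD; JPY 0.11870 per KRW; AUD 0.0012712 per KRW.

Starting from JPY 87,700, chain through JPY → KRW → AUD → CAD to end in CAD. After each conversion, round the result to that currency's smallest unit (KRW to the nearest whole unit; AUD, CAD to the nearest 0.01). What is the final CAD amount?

CAD 843.63

JPY 87,700 ÷ 0.11870 = KRW 738,837
KRW 738,837 × 0.0012712 = AUD 939.21
AUD 939.21 ÷ 1.1133 = CAD 843.63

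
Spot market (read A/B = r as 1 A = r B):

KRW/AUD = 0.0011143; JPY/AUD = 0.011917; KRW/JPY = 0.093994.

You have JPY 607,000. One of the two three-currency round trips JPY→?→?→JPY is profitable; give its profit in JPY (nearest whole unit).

Profitable loop is JPY → AUD → KRW → JPY:
JPY 607,000 × 0.011917 = AUD 7,233.62
AUD 7,233.62 ÷ 0.0011143 = KRW 6,491,626
KRW 6,491,626 × 0.093994 = JPY 610,174
Profit = JPY 610,174 − JPY 607,000

Profit: JPY 3,174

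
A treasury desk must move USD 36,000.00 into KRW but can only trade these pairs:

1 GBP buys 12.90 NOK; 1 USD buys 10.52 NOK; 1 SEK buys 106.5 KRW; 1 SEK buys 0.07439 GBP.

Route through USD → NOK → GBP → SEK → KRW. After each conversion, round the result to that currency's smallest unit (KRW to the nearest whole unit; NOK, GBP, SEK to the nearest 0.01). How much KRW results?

KRW 42,030,406

USD 36,000.00 × 10.52 = NOK 378,720.00
NOK 378,720.00 ÷ 12.90 = GBP 29,358.14
GBP 29,358.14 ÷ 0.07439 = SEK 394,651.70
SEK 394,651.70 × 106.5 = KRW 42,030,406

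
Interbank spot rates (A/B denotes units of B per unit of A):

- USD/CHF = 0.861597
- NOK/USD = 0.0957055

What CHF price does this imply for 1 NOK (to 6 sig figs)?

NOK/CHF = 0.0824596

1 NOK × 0.0957055 = 0.0957055 USD
0.0957055 USD × 0.861597 = 0.0824596 CHF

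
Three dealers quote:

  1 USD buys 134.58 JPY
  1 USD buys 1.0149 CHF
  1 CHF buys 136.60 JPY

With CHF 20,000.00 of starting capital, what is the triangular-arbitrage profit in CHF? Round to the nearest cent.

Profitable loop is CHF → JPY → USD → CHF:
CHF 20,000.00 × 136.60 = JPY 2,732,000
JPY 2,732,000 ÷ 134.58 = USD 20,300.19
USD 20,300.19 × 1.0149 = CHF 20,602.67
Profit = CHF 20,602.67 − CHF 20,000.00

Profit: CHF 602.67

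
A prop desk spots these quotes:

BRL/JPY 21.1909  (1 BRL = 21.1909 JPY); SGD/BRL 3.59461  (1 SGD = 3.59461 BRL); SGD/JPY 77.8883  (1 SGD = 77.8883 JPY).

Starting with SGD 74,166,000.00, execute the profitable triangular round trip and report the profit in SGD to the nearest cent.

Profitable loop is SGD → JPY → BRL → SGD:
SGD 74,166,000.00 × 77.8883 = JPY 5,776,663,658
JPY 5,776,663,658 ÷ 21.1909 = BRL 272,601,147.56
BRL 272,601,147.56 ÷ 3.59461 = SGD 75,836,084.46
Profit = SGD 75,836,084.46 − SGD 74,166,000.00

Profit: SGD 1,670,084.46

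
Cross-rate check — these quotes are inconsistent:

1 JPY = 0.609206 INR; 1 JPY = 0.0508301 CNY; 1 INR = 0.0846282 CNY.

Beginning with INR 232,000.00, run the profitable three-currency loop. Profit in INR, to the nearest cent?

Profitable loop is INR → CNY → JPY → INR:
INR 232,000.00 × 0.0846282 = CNY 19,633.74
CNY 19,633.74 ÷ 0.0508301 = JPY 386,262
JPY 386,262 × 0.609206 = INR 235,313.20
Profit = INR 235,313.20 − INR 232,000.00

Profit: INR 3,313.20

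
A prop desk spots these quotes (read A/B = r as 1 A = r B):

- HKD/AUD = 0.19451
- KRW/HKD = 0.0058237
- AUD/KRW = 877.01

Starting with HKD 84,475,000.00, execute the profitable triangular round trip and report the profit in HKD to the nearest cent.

Profit: HKD 557,065.08

Profitable loop is HKD → KRW → AUD → HKD:
HKD 84,475,000.00 ÷ 0.0058237 = KRW 14,505,383,176
KRW 14,505,383,176 ÷ 877.01 = AUD 16,539,586.98
AUD 16,539,586.98 ÷ 0.19451 = HKD 85,032,065.08
Profit = HKD 85,032,065.08 − HKD 84,475,000.00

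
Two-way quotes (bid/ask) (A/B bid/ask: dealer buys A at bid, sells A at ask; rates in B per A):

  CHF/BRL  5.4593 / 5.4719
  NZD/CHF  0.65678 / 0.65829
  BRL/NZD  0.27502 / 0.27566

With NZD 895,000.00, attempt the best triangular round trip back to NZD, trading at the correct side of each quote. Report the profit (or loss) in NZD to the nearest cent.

Net profit: NZD 6,350.85

Best loop NZD → BRL → CHF → NZD:
NZD 895,000.00 ÷ 0.27566 (buy BRL at ask) = BRL 3,246,753.25
BRL 3,246,753.25 ÷ 5.4719 (buy CHF at ask) = CHF 593,350.25
CHF 593,350.25 ÷ 0.65829 (buy NZD at ask) = NZD 901,350.85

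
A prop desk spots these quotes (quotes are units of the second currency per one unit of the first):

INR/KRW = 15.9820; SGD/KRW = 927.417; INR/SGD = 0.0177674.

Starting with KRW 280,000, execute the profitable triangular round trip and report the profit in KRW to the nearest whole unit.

Profit: KRW 8,686

Profitable loop is KRW → INR → SGD → KRW:
KRW 280,000 ÷ 15.9820 = INR 17,519.71
INR 17,519.71 × 0.0177674 = SGD 311.28
SGD 311.28 × 927.417 = KRW 288,686
Profit = KRW 288,686 − KRW 280,000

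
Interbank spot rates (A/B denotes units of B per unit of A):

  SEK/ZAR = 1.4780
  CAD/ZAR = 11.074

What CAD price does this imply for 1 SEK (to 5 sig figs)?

1 SEK × 1.4780 = 1.478 ZAR
1.478 ZAR ÷ 11.074 = 0.133466 CAD

SEK/CAD = 0.13347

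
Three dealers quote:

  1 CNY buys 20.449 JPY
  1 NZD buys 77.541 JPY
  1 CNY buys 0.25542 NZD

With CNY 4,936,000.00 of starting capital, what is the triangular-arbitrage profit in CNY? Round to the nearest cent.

Profit: CNY 160,369.73

Profitable loop is CNY → JPY → NZD → CNY:
CNY 4,936,000.00 × 20.449 = JPY 100,936,264
JPY 100,936,264 ÷ 77.541 = NZD 1,301,714.76
NZD 1,301,714.76 ÷ 0.25542 = CNY 5,096,369.73
Profit = CNY 5,096,369.73 − CNY 4,936,000.00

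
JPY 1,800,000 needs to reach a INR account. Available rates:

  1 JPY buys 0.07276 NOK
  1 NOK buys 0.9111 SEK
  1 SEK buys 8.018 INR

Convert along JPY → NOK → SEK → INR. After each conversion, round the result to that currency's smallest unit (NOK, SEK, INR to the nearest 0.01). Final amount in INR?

INR 956,747.37

JPY 1,800,000 × 0.07276 = NOK 130,968.00
NOK 130,968.00 × 0.9111 = SEK 119,324.94
SEK 119,324.94 × 8.018 = INR 956,747.37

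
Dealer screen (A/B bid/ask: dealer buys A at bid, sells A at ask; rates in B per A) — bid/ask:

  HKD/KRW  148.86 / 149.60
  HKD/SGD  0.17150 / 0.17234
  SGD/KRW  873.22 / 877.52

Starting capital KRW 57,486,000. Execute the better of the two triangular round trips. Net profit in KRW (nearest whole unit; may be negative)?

Best loop KRW → HKD → SGD → KRW:
KRW 57,486,000 ÷ 149.60 (buy HKD at ask) = HKD 384,264.71
HKD 384,264.71 × 0.17150 (sell HKD at bid) = SGD 65,901.40
SGD 65,901.40 × 873.22 (sell SGD at bid) = KRW 57,546,418

Net profit: KRW 60,418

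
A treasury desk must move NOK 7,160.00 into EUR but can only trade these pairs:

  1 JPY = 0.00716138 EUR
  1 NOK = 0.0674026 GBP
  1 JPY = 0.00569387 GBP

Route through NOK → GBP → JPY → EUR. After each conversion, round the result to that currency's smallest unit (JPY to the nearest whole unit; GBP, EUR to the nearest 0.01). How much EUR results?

NOK 7,160.00 × 0.0674026 = GBP 482.60
GBP 482.60 ÷ 0.00569387 = JPY 84,758
JPY 84,758 × 0.00716138 = EUR 606.98

EUR 606.98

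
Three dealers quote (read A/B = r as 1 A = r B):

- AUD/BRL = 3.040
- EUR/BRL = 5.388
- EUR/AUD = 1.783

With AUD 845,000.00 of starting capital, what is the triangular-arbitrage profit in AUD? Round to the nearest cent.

Profitable loop is AUD → BRL → EUR → AUD:
AUD 845,000.00 × 3.040 = BRL 2,568,800.00
BRL 2,568,800.00 ÷ 5.388 = EUR 476,763.18
EUR 476,763.18 × 1.783 = AUD 850,068.75
Profit = AUD 850,068.75 − AUD 845,000.00

Profit: AUD 5,068.75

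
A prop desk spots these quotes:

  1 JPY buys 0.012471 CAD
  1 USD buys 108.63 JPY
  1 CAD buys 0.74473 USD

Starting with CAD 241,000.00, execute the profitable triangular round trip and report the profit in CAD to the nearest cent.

Profit: CAD 2,145.90

Profitable loop is CAD → USD → JPY → CAD:
CAD 241,000.00 × 0.74473 = USD 179,479.93
USD 179,479.93 × 108.63 = JPY 19,496,905
JPY 19,496,905 × 0.012471 = CAD 243,145.90
Profit = CAD 243,145.90 − CAD 241,000.00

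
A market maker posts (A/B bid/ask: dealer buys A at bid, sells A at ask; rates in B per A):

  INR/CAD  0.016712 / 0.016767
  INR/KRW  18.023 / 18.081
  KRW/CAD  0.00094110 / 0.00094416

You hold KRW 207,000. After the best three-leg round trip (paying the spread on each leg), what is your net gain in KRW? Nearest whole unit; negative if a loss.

Net profit: KRW 2,401

Best loop KRW → CAD → INR → KRW:
KRW 207,000 × 0.00094110 (sell KRW at bid) = CAD 194.81
CAD 194.81 ÷ 0.016767 (buy INR at ask) = INR 11,618.52
INR 11,618.52 × 18.023 (sell INR at bid) = KRW 209,401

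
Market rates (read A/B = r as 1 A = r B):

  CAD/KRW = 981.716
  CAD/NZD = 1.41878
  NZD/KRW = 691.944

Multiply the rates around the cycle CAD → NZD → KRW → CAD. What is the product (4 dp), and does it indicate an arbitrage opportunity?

1.0000 (no arbitrage)

Around CAD → NZD → KRW → CAD: 1 × 1.41878 × 691.944 ÷ 981.716 = 1.000000
Product ≈ 1 (deviation 0.000%, within rounding noise).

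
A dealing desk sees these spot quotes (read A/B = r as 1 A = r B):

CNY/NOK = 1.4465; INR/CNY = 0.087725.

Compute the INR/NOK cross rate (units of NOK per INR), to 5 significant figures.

INR/NOK = 0.12689

1 INR × 0.087725 = 0.087725 CNY
0.087725 CNY × 1.4465 = 0.126894 NOK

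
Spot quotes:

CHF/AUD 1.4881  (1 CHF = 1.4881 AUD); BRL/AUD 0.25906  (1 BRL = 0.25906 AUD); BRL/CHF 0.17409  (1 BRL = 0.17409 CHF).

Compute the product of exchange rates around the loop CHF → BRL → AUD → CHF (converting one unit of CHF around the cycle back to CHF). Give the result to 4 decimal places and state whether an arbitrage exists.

Around CHF → BRL → AUD → CHF: 1 ÷ 0.17409 × 0.25906 ÷ 1.4881 = 0.999987
Product ≈ 1 (deviation 0.001%, within rounding noise).

1.0000 (no arbitrage)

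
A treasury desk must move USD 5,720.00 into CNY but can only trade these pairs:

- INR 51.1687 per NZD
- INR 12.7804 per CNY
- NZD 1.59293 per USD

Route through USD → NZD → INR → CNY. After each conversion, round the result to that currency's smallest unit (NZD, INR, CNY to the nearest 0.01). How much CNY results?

CNY 36,479.82

USD 5,720.00 × 1.59293 = NZD 9,111.56
NZD 9,111.56 × 51.1687 = INR 466,226.68
INR 466,226.68 ÷ 12.7804 = CNY 36,479.82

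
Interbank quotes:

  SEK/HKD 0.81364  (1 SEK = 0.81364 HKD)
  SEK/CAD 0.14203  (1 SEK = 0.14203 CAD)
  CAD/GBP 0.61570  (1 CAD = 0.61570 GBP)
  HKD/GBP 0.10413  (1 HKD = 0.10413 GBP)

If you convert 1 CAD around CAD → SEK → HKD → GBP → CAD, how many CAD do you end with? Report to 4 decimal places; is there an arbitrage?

Around CAD → SEK → HKD → GBP → CAD: 1 ÷ 0.14203 × 0.81364 × 0.10413 ÷ 0.61570 = 0.968855
Product < 1; profitable direction is CAD → GBP → HKD → SEK → CAD.

0.9689 (arbitrage exists)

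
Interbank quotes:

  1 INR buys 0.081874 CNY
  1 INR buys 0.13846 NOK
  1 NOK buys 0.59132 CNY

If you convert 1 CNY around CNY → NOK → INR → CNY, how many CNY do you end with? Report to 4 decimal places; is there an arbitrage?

Around CNY → NOK → INR → CNY: 1 ÷ 0.59132 ÷ 0.13846 × 0.081874 = 0.999998
Product ≈ 1 (deviation 0.000%, within rounding noise).

1.0000 (no arbitrage)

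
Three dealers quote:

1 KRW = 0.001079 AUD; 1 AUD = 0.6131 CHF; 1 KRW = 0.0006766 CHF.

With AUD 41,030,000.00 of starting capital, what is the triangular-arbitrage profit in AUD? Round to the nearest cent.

Profit: AUD 934,374.06

Profitable loop is AUD → KRW → CHF → AUD:
AUD 41,030,000.00 ÷ 0.001079 = KRW 38,025,949,954
KRW 38,025,949,954 × 0.0006766 = CHF 25,728,357.74
CHF 25,728,357.74 ÷ 0.6131 = AUD 41,964,374.06
Profit = AUD 41,964,374.06 − AUD 41,030,000.00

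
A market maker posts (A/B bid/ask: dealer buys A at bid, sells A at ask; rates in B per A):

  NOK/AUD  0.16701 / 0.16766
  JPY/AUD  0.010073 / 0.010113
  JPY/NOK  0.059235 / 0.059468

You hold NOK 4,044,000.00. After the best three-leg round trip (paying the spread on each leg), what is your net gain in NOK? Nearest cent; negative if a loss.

Net profit: NOK 41,612.62

Best loop NOK → JPY → AUD → NOK:
NOK 4,044,000.00 ÷ 0.059468 (buy JPY at ask) = JPY 68,002,960
JPY 68,002,960 × 0.010073 (sell JPY at bid) = AUD 684,993.81
AUD 684,993.81 ÷ 0.16766 (buy NOK at ask) = NOK 4,085,612.62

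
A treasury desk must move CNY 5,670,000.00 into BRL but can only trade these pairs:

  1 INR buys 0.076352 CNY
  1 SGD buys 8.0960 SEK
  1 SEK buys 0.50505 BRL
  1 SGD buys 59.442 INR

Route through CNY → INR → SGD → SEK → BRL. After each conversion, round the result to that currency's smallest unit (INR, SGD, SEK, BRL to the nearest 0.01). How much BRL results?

BRL 5,108,273.06

CNY 5,670,000.00 ÷ 0.076352 = INR 74,261,316.01
INR 74,261,316.01 ÷ 59.442 = SGD 1,249,307.16
SGD 1,249,307.16 × 8.0960 = SEK 10,114,390.77
SEK 10,114,390.77 × 0.50505 = BRL 5,108,273.06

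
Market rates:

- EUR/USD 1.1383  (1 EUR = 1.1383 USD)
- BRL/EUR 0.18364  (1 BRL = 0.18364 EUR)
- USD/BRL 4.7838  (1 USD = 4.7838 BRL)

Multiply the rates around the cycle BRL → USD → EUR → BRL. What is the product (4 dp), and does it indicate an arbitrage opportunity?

Around BRL → USD → EUR → BRL: 1 ÷ 4.7838 ÷ 1.1383 ÷ 0.18364 = 1.000007
Product ≈ 1 (deviation 0.001%, within rounding noise).

1.0000 (no arbitrage)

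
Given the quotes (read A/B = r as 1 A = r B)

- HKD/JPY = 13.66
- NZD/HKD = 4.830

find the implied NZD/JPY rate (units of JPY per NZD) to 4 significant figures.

NZD/JPY = 65.98

1 NZD × 4.830 = 4.83 HKD
4.83 HKD × 13.66 = 65.9778 JPY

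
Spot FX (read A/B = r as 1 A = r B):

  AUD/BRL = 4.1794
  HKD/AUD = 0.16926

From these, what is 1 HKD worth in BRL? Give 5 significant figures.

HKD/BRL = 0.70741

1 HKD × 0.16926 = 0.16926 AUD
0.16926 AUD × 4.1794 = 0.707405 BRL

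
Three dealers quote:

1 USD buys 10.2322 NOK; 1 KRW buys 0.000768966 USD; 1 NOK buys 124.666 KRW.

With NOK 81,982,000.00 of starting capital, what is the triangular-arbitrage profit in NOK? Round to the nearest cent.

Profit: NOK 1,596,452.52

Profitable loop is NOK → USD → KRW → NOK:
NOK 81,982,000.00 ÷ 10.2322 = USD 8,012,157.70
USD 8,012,157.70 ÷ 0.000768966 = KRW 10,419,391,362
KRW 10,419,391,362 ÷ 124.666 = NOK 83,578,452.52
Profit = NOK 83,578,452.52 − NOK 81,982,000.00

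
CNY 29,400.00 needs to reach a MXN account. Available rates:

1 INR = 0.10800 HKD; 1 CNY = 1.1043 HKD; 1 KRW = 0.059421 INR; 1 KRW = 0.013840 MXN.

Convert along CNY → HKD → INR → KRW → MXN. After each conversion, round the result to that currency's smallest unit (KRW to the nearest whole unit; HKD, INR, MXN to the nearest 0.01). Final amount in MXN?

CNY 29,400.00 × 1.1043 = HKD 32,466.42
HKD 32,466.42 ÷ 0.10800 = INR 300,615.00
INR 300,615.00 ÷ 0.059421 = KRW 5,059,070
KRW 5,059,070 × 0.013840 = MXN 70,017.53

MXN 70,017.53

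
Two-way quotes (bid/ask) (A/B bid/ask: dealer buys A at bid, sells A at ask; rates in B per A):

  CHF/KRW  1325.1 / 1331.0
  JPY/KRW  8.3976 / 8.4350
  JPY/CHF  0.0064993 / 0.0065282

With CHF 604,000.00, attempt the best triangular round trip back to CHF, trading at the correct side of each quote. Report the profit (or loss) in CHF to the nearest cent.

Net profit: CHF 12,690.26

Best loop CHF → KRW → JPY → CHF:
CHF 604,000.00 × 1325.1 (sell CHF at bid) = KRW 800,360,400
KRW 800,360,400 ÷ 8.4350 (buy JPY at ask) = JPY 94,885,643
JPY 94,885,643 × 0.0064993 (sell JPY at bid) = CHF 616,690.26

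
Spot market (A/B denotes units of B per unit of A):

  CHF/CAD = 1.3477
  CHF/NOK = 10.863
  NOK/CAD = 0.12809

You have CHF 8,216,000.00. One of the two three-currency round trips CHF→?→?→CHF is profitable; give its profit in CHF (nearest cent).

Profit: CHF 266,662.88

Profitable loop is CHF → NOK → CAD → CHF:
CHF 8,216,000.00 × 10.863 = NOK 89,250,408.00
NOK 89,250,408.00 × 0.12809 = CAD 11,432,084.76
CAD 11,432,084.76 ÷ 1.3477 = CHF 8,482,662.88
Profit = CHF 8,482,662.88 − CHF 8,216,000.00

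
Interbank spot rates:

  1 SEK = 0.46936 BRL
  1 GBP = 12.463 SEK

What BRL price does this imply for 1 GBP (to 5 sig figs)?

1 GBP × 12.463 = 12.463 SEK
12.463 SEK × 0.46936 = 5.84963 BRL

GBP/BRL = 5.8496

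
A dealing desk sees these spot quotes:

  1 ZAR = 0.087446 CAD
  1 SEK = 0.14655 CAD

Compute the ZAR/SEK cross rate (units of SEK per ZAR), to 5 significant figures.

ZAR/SEK = 0.59670

1 ZAR × 0.087446 = 0.087446 CAD
0.087446 CAD ÷ 0.14655 = 0.596697 SEK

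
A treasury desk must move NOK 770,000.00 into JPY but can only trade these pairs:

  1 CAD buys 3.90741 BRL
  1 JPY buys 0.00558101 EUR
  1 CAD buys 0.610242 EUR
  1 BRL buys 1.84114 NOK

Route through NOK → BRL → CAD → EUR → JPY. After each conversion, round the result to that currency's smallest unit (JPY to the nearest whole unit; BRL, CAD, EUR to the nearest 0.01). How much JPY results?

NOK 770,000.00 ÷ 1.84114 = BRL 418,219.15
BRL 418,219.15 ÷ 3.90741 = CAD 107,032.32
CAD 107,032.32 × 0.610242 = EUR 65,315.62
EUR 65,315.62 ÷ 0.00558101 = JPY 11,703,190

JPY 11,703,190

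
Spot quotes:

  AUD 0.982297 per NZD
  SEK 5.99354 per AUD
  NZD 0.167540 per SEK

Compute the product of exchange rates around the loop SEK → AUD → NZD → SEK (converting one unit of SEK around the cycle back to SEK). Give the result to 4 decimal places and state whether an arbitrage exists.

1.0138 (arbitrage exists)

Around SEK → AUD → NZD → SEK: 1 ÷ 5.99354 ÷ 0.982297 ÷ 0.167540 = 1.013807
Product > 1; profitable direction is SEK → AUD → NZD → SEK.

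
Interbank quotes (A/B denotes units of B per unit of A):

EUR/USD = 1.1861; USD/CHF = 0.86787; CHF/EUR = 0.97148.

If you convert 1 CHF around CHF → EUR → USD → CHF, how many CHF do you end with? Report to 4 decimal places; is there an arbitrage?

1.0000 (no arbitrage)

Around CHF → EUR → USD → CHF: 1 × 0.97148 × 1.1861 × 0.86787 = 1.000023
Product ≈ 1 (deviation 0.002%, within rounding noise).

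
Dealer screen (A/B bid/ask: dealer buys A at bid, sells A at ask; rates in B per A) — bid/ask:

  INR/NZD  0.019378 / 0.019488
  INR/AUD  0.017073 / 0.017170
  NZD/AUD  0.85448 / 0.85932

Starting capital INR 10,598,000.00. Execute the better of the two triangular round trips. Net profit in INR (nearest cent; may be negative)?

Net profit: INR 206,671.44

Best loop INR → AUD → NZD → INR:
INR 10,598,000.00 × 0.017073 (sell INR at bid) = AUD 180,939.65
AUD 180,939.65 ÷ 0.85932 (buy NZD at ask) = NZD 210,561.44
NZD 210,561.44 ÷ 0.019488 (buy INR at ask) = INR 10,804,671.44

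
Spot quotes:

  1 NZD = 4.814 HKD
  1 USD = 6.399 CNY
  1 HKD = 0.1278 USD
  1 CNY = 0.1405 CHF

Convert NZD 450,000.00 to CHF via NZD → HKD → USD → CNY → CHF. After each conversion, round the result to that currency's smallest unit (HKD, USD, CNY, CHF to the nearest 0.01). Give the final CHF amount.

NZD 450,000.00 × 4.814 = HKD 2,166,300.00
HKD 2,166,300.00 × 0.1278 = USD 276,853.14
USD 276,853.14 × 6.399 = CNY 1,771,583.24
CNY 1,771,583.24 × 0.1405 = CHF 248,907.45

CHF 248,907.45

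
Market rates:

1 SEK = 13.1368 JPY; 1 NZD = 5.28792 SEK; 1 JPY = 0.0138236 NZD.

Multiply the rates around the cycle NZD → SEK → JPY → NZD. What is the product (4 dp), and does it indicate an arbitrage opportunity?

Around NZD → SEK → JPY → NZD: 1 × 5.28792 × 13.1368 × 0.0138236 = 0.960275
Product < 1; profitable direction is NZD → JPY → SEK → NZD.

0.9603 (arbitrage exists)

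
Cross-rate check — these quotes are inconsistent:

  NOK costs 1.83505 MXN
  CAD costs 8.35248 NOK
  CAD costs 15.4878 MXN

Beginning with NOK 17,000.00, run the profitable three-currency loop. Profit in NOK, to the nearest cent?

Profit: NOK 178.11

Profitable loop is NOK → CAD → MXN → NOK:
NOK 17,000.00 ÷ 8.35248 = CAD 2,035.32
CAD 2,035.32 × 15.4878 = MXN 31,522.69
MXN 31,522.69 ÷ 1.83505 = NOK 17,178.11
Profit = NOK 17,178.11 − NOK 17,000.00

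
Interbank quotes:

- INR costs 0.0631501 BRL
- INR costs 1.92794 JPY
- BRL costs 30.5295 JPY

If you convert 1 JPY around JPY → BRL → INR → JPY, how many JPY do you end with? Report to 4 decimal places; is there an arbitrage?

1.0000 (no arbitrage)

Around JPY → BRL → INR → JPY: 1 ÷ 30.5295 ÷ 0.0631501 × 1.92794 = 0.999999
Product ≈ 1 (deviation 0.000%, within rounding noise).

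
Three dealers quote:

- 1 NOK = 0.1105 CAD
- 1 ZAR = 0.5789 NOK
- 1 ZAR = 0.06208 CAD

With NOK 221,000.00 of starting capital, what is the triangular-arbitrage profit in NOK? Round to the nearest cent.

Profit: NOK 6,722.74

Profitable loop is NOK → CAD → ZAR → NOK:
NOK 221,000.00 × 0.1105 = CAD 24,420.50
CAD 24,420.50 ÷ 0.06208 = ZAR 393,371.46
ZAR 393,371.46 × 0.5789 = NOK 227,722.74
Profit = NOK 227,722.74 − NOK 221,000.00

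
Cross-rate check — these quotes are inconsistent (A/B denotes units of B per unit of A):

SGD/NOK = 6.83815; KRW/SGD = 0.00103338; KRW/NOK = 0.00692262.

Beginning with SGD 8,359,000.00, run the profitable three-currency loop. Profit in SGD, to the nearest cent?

Profit: SGD 173,622.02

Profitable loop is SGD → NOK → KRW → SGD:
SGD 8,359,000.00 × 6.83815 = NOK 57,160,095.85
NOK 57,160,095.85 ÷ 0.00692262 = KRW 8,257,003,252
KRW 8,257,003,252 × 0.00103338 = SGD 8,532,622.02
Profit = SGD 8,532,622.02 − SGD 8,359,000.00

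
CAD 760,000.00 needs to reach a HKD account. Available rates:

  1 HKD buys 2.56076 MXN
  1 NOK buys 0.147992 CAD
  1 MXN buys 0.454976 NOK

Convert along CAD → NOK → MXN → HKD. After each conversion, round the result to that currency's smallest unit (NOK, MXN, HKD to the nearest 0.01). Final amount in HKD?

HKD 4,407,760.49

CAD 760,000.00 ÷ 0.147992 = NOK 5,135,412.73
NOK 5,135,412.73 ÷ 0.454976 = MXN 11,287,216.75
MXN 11,287,216.75 ÷ 2.56076 = HKD 4,407,760.49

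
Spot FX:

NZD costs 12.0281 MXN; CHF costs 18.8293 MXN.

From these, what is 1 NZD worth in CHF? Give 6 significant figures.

NZD/CHF = 0.638797

1 NZD × 12.0281 = 12.0281 MXN
12.0281 MXN ÷ 18.8293 = 0.638797 CHF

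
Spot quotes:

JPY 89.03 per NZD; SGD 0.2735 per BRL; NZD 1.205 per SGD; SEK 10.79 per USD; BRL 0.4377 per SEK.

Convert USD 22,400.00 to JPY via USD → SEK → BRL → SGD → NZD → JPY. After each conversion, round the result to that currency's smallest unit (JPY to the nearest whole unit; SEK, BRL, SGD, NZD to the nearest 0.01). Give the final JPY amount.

JPY 3,104,036

USD 22,400.00 × 10.79 = SEK 241,696.00
SEK 241,696.00 × 0.4377 = BRL 105,790.34
BRL 105,790.34 × 0.2735 = SGD 28,933.66
SGD 28,933.66 × 1.205 = NZD 34,865.06
NZD 34,865.06 × 89.03 = JPY 3,104,036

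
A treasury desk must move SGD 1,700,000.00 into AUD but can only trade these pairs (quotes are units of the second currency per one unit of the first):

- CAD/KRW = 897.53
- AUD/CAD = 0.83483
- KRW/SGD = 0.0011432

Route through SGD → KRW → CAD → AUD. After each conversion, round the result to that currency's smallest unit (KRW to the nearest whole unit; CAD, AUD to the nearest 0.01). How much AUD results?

AUD 1,984,630.61

SGD 1,700,000.00 ÷ 0.0011432 = KRW 1,487,053,884
KRW 1,487,053,884 ÷ 897.53 = CAD 1,656,829.17
CAD 1,656,829.17 ÷ 0.83483 = AUD 1,984,630.61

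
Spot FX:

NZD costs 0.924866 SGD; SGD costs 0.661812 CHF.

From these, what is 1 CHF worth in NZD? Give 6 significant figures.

1 CHF ÷ 0.661812 = 1.511 SGD
1.511 SGD ÷ 0.924866 = 1.63375 NZD

CHF/NZD = 1.63375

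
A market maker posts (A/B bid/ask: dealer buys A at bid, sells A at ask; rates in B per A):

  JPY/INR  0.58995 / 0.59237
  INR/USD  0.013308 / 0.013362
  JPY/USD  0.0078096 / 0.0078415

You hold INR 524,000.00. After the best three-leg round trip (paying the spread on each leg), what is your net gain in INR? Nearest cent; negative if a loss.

Best loop INR → USD → JPY → INR:
INR 524,000.00 × 0.013308 (sell INR at bid) = USD 6,973.39
USD 6,973.39 ÷ 0.0078415 (buy JPY at ask) = JPY 889,293
JPY 889,293 × 0.58995 (sell JPY at bid) = INR 524,638.48

Net profit: INR 638.48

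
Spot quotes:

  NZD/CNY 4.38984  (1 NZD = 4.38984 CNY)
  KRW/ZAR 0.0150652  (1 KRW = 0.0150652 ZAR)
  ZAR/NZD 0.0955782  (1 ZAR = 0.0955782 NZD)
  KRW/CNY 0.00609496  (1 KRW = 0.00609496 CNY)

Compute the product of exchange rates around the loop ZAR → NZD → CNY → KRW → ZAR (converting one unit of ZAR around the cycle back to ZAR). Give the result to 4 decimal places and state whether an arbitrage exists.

1.0371 (arbitrage exists)

Around ZAR → NZD → CNY → KRW → ZAR: 1 × 0.0955782 × 4.38984 ÷ 0.00609496 × 0.0150652 = 1.037078
Product > 1; profitable direction is ZAR → NZD → CNY → KRW → ZAR.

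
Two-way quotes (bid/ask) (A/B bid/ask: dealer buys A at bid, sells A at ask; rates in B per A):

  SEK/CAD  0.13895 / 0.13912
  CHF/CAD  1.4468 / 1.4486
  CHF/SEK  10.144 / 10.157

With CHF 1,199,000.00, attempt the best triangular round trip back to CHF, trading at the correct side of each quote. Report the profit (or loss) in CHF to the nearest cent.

Net profit: CHF 28,644.61

Best loop CHF → CAD → SEK → CHF:
CHF 1,199,000.00 × 1.4468 (sell CHF at bid) = CAD 1,734,713.20
CAD 1,734,713.20 ÷ 0.13912 (buy SEK at ask) = SEK 12,469,186.31
SEK 12,469,186.31 ÷ 10.157 (buy CHF at ask) = CHF 1,227,644.61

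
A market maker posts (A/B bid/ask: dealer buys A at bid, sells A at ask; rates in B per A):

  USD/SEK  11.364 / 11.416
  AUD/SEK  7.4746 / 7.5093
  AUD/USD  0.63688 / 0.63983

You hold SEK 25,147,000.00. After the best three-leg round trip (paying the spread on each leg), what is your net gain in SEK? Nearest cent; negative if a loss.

Best loop SEK → USD → AUD → SEK:
SEK 25,147,000.00 ÷ 11.416 (buy USD at ask) = USD 2,202,785.56
USD 2,202,785.56 ÷ 0.63983 (buy AUD at ask) = AUD 3,442,766.93
AUD 3,442,766.93 × 7.4746 (sell AUD at bid) = SEK 25,733,305.69

Net profit: SEK 586,305.69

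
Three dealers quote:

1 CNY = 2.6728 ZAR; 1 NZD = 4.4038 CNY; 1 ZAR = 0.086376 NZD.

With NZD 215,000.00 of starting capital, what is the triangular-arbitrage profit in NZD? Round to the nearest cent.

Profitable loop is NZD → CNY → ZAR → NZD:
NZD 215,000.00 × 4.4038 = CNY 946,817.00
CNY 946,817.00 × 2.6728 = ZAR 2,530,652.48
ZAR 2,530,652.48 × 0.086376 = NZD 218,587.64
Profit = NZD 218,587.64 − NZD 215,000.00

Profit: NZD 3,587.64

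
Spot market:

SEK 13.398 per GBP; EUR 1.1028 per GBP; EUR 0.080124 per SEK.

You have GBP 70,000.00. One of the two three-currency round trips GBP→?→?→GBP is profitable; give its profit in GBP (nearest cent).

Profitable loop is GBP → EUR → SEK → GBP:
GBP 70,000.00 × 1.1028 = EUR 77,196.00
EUR 77,196.00 ÷ 0.080124 = SEK 963,456.64
SEK 963,456.64 ÷ 13.398 = GBP 71,910.48
Profit = GBP 71,910.48 − GBP 70,000.00

Profit: GBP 1,910.48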